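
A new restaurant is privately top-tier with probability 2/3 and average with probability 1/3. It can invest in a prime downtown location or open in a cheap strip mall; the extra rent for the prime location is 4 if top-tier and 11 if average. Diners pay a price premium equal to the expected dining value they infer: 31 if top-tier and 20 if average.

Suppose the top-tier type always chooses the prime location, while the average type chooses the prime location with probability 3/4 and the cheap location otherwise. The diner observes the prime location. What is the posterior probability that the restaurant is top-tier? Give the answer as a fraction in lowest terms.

P(the prime location) = (2/3)·1 + (1/3)·(3/4) = 11/12.
By Bayes' rule, P(top-tier | the prime location) = (2/3) / (11/12) = 8/11.

8/11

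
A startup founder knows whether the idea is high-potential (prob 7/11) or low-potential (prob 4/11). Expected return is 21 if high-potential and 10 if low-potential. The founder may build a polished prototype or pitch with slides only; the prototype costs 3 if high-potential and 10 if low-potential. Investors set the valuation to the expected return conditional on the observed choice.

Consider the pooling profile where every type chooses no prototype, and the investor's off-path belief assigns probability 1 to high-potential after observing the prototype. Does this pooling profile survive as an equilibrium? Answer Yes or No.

On path, the investor holds the prior and pays 7/11·21 + 4/11·10 = 17. Off path (the prototype), believing high-potential, it pays 21.
high-potential: no prototype nets 17; the prototype nets 21 − 3 = 18. high-potential would deviate.
low-potential: no prototype nets 17; the prototype nets 21 − 10 = 11. low-potential stays.
A type deviates, so pooling fails.

No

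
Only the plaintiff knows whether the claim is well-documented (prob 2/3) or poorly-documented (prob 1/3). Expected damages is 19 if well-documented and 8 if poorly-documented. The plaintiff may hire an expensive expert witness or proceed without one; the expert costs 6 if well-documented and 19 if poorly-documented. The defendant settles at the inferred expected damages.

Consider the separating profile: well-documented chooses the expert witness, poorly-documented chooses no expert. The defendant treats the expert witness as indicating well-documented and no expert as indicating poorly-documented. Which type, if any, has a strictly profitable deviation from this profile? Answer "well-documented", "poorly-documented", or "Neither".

The expert witness pays 19; no expert pays 8.
well-documented: assigned the expert witness, nets 19 − 6 = 13; deviating to no expert nets 8.
poorly-documented: assigned no expert, nets 8; deviating to the expert witness nets 19 − 19 = 0.
Both types strictly prefer their assigned action; no profitable deviation.

Neither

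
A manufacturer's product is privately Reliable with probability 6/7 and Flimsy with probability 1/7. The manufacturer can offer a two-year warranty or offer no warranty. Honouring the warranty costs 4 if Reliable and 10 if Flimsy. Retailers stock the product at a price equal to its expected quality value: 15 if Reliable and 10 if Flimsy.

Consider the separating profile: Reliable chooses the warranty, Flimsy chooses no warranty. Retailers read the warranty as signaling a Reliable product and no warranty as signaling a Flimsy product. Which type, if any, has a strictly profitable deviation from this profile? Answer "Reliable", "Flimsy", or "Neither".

Neither

The warranty pays 15; no warranty pays 10.
Reliable: assigned the warranty, nets 15 − 4 = 11; deviating to no warranty nets 10.
Flimsy: assigned no warranty, nets 10; deviating to the warranty nets 15 − 10 = 5.
Both types strictly prefer their assigned action; no profitable deviation.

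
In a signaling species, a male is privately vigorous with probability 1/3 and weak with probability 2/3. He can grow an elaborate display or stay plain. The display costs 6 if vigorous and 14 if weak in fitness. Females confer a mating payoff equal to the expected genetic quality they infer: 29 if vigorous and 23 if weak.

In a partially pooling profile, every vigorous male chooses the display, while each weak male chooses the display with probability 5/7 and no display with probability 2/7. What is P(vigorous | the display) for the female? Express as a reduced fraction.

7/17

P(the display) = (1/3)·1 + (2/3)·(5/7) = 17/21.
By Bayes' rule, P(vigorous | the display) = (1/3) / (17/21) = 7/17.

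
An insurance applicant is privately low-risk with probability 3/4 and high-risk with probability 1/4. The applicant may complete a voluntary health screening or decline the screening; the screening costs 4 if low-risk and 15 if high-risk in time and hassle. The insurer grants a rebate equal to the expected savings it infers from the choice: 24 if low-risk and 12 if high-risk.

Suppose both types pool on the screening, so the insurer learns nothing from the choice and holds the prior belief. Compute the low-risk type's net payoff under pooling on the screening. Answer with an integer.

17

Pooled rebate = 3/4·24 + 1/4·12 = 21.
low-risk pays cost 4 for the screening, so net payoff = 21 − 4 = 17.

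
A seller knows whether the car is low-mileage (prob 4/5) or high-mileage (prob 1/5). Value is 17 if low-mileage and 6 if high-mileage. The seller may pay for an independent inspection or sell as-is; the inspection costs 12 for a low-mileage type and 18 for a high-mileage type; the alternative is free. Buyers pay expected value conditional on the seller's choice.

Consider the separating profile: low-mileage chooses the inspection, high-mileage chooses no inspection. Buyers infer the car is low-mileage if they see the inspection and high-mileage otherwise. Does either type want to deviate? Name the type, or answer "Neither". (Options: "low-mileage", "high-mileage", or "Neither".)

The inspection pays 17; no inspection pays 6.
low-mileage: assigned the inspection, nets 17 − 12 = 5; deviating to no inspection nets 6.
high-mileage: assigned no inspection, nets 6; deviating to the inspection nets 17 − 18 = -1.
The low-mileage type gains 1 by deviating.

low-mileage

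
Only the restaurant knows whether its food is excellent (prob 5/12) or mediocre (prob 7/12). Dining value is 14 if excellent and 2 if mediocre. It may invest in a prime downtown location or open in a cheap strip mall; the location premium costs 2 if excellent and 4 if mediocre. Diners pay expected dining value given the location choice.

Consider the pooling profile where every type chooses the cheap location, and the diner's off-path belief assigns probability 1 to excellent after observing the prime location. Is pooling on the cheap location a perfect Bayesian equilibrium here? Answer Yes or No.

No

On path, the diner holds the prior and pays 5/12·14 + 7/12·2 = 7. Off path (the prime location), believing excellent, it pays 14.
excellent: the cheap location nets 7; the prime location nets 14 − 2 = 12. excellent would deviate.
mediocre: the cheap location nets 7; the prime location nets 14 − 4 = 10. mediocre would deviate.
A type deviates, so pooling fails.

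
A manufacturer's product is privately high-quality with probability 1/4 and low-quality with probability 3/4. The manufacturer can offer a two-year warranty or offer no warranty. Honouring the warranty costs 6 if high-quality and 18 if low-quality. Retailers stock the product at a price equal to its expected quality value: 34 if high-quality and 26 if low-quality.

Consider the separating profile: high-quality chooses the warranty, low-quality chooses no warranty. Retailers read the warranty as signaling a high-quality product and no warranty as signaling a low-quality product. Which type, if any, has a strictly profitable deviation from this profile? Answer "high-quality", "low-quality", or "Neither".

The warranty pays 34; no warranty pays 26.
high-quality: assigned the warranty, nets 34 − 6 = 28; deviating to no warranty nets 26.
low-quality: assigned no warranty, nets 26; deviating to the warranty nets 34 − 18 = 16.
Both types strictly prefer their assigned action; no profitable deviation.

Neither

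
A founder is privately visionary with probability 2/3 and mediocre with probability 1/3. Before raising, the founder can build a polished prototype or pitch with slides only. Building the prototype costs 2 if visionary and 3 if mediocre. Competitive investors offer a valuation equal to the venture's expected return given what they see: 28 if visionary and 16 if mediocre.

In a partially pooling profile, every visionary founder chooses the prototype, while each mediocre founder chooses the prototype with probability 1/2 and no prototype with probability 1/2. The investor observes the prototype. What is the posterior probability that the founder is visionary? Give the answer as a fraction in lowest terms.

4/5

P(the prototype) = (2/3)·1 + (1/3)·(1/2) = 5/6.
By Bayes' rule, P(visionary | the prototype) = (2/3) / (5/6) = 4/5.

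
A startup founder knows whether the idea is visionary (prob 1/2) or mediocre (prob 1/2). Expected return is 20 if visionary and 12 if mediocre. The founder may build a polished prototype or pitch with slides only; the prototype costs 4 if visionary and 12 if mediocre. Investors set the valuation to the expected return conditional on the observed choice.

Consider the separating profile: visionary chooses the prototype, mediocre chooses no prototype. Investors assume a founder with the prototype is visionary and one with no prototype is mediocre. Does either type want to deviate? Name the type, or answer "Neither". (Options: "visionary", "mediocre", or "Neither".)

Neither

The prototype pays 20; no prototype pays 12.
visionary: assigned the prototype, nets 20 − 4 = 16; deviating to no prototype nets 12.
mediocre: assigned no prototype, nets 12; deviating to the prototype nets 20 − 12 = 8.
Both types strictly prefer their assigned action; no profitable deviation.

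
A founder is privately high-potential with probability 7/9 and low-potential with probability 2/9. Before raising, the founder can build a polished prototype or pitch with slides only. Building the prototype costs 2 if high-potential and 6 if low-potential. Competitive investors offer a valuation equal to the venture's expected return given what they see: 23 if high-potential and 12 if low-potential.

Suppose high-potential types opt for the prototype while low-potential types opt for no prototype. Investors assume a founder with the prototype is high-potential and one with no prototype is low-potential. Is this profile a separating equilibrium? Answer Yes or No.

No

Under these beliefs, the prototype earns valuation 23 and no prototype earns valuation 12.
high-potential: the prototype nets 23 − 2 = 21; no prototype nets 12. high-potential prefers the prototype.
low-potential: the prototype nets 23 − 6 = 17; no prototype nets 12. low-potential would deviate to the prototype.
low-potential has a profitable deviation, so the profile is not an equilibrium.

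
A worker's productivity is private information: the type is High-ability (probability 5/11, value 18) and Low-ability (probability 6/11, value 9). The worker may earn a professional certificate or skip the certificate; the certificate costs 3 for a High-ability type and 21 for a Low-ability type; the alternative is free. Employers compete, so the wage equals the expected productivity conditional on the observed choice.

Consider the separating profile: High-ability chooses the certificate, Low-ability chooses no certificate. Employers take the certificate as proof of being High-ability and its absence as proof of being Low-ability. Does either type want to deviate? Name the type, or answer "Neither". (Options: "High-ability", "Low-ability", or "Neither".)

The certificate pays 18; no certificate pays 9.
High-ability: assigned the certificate, nets 18 − 3 = 15; deviating to no certificate nets 9.
Low-ability: assigned no certificate, nets 9; deviating to the certificate nets 18 − 21 = -3.
Both types strictly prefer their assigned action; no profitable deviation.

Neither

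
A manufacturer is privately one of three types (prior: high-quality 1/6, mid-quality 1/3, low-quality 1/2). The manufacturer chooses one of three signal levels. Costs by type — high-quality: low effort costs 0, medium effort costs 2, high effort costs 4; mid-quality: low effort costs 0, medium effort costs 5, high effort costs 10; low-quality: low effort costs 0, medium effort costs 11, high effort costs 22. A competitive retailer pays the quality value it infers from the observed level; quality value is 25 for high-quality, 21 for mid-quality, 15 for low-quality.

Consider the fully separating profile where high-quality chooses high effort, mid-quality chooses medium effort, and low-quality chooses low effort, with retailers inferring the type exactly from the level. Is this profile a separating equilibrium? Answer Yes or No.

Separating prices: high effort → 25, medium effort → 21, low effort → 15.
high-quality (assigned high effort): low effort: 15 − 0 = 15; medium effort: 21 − 2 = 19; high effort: 25 − 4 = 21. high-quality stays.
mid-quality (assigned medium effort): low effort: 15 − 0 = 15; medium effort: 21 − 5 = 16; high effort: 25 − 10 = 15. mid-quality stays.
low-quality (assigned low effort): low effort: 15 − 0 = 15; medium effort: 21 − 11 = 10; high effort: 25 − 22 = 3. low-quality stays.
Every type prefers its assigned level; separation holds.

Yes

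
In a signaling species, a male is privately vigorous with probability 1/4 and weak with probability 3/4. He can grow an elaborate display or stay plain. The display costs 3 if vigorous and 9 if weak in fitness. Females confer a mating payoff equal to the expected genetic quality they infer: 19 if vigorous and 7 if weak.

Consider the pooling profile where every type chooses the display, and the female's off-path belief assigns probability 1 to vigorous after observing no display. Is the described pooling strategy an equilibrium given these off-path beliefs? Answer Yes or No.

No

On path, the female holds the prior and pays 1/4·19 + 3/4·7 = 10. Off path (no display), believing vigorous, it pays 19.
vigorous: the display nets 10 − 3 = 7; no display nets 19. vigorous would deviate.
weak: the display nets 10 − 9 = 1; no display nets 19. weak would deviate.
A type deviates, so pooling fails.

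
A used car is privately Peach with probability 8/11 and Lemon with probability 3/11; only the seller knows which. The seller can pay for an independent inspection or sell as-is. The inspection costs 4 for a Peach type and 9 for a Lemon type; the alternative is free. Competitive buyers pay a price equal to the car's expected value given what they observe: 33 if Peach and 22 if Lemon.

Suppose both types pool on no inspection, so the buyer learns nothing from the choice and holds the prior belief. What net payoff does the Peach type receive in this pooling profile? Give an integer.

Pooled price = 8/11·33 + 3/11·22 = 30.
Peach pays no cost for no inspection, so net payoff = 30.

30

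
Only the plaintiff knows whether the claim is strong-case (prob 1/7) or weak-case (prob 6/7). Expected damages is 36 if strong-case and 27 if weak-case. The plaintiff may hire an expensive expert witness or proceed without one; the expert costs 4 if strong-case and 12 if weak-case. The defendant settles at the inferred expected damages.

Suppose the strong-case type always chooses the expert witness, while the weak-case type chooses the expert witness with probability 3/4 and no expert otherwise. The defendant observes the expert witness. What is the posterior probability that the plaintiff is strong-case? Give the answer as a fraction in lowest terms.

2/11

P(the expert witness) = (1/7)·1 + (6/7)·(3/4) = 11/14.
By Bayes' rule, P(strong-case | the expert witness) = (1/7) / (11/14) = 2/11.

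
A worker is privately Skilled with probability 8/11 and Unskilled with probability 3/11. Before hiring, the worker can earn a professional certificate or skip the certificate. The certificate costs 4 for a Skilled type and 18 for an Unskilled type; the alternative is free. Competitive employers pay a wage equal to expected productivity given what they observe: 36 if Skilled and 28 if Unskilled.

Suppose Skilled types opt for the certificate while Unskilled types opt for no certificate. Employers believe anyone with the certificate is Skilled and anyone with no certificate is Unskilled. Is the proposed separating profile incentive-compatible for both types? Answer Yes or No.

Under these beliefs, the certificate earns wage 36 and no certificate earns wage 28.
Skilled: the certificate nets 36 − 4 = 32; no certificate nets 28. Skilled prefers the certificate.
Unskilled: the certificate nets 36 − 18 = 18; no certificate nets 28. Unskilled prefers no certificate.
Neither type deviates, so the separating profile is an equilibrium.

Yes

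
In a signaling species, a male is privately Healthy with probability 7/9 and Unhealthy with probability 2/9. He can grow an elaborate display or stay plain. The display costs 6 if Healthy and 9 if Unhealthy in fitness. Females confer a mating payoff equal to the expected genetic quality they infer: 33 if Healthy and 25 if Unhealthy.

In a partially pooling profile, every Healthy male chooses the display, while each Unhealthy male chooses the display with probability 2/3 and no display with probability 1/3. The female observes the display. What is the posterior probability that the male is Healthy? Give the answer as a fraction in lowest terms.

21/25

P(the display) = (7/9)·1 + (2/9)·(2/3) = 25/27.
By Bayes' rule, P(Healthy | the display) = (7/9) / (25/27) = 21/25.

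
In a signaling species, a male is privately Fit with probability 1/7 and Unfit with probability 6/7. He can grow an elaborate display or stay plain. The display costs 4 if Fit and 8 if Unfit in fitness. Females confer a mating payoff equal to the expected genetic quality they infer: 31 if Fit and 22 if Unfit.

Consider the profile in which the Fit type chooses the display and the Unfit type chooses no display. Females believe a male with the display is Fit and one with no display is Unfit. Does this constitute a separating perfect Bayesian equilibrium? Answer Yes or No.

Under these beliefs, the display earns mating payoff 31 and no display earns mating payoff 22.
Fit: the display nets 31 − 4 = 27; no display nets 22. Fit prefers the display.
Unfit: the display nets 31 − 8 = 23; no display nets 22. Unfit would deviate to the display.
Unfit has a profitable deviation, so the profile is not an equilibrium.

No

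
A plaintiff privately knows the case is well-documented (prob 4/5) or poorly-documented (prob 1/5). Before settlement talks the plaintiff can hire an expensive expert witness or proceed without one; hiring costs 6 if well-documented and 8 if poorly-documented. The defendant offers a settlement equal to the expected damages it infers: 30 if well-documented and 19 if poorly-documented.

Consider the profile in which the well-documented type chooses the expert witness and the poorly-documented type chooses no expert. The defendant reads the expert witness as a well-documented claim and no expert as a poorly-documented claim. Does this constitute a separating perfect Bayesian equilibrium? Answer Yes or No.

Under these beliefs, the expert witness earns settlement 30 and no expert earns settlement 19.
well-documented: the expert witness nets 30 − 6 = 24; no expert nets 19. well-documented prefers the expert witness.
poorly-documented: the expert witness nets 30 − 8 = 22; no expert nets 19. poorly-documented would deviate to the expert witness.
poorly-documented has a profitable deviation, so the profile is not an equilibrium.

No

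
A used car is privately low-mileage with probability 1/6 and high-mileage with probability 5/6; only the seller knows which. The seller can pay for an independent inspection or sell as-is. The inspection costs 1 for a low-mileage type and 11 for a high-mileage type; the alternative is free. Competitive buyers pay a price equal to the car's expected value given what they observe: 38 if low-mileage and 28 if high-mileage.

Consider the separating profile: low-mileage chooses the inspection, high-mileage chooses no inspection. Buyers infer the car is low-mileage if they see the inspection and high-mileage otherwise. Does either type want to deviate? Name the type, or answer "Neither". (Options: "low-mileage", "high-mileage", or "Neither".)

Neither

The inspection pays 38; no inspection pays 28.
low-mileage: assigned the inspection, nets 38 − 1 = 37; deviating to no inspection nets 28.
high-mileage: assigned no inspection, nets 28; deviating to the inspection nets 38 − 11 = 27.
Both types strictly prefer their assigned action; no profitable deviation.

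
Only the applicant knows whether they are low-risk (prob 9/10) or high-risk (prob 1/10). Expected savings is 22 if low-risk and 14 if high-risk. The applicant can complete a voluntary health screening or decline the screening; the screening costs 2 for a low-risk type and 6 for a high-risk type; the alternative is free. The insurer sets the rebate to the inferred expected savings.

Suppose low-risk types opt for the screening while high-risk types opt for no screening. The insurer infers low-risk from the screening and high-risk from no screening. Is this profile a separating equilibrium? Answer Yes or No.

No

Under these beliefs, the screening earns rebate 22 and no screening earns rebate 14.
low-risk: the screening nets 22 − 2 = 20; no screening nets 14. low-risk prefers the screening.
high-risk: the screening nets 22 − 6 = 16; no screening nets 14. high-risk would deviate to the screening.
high-risk has a profitable deviation, so the profile is not an equilibrium.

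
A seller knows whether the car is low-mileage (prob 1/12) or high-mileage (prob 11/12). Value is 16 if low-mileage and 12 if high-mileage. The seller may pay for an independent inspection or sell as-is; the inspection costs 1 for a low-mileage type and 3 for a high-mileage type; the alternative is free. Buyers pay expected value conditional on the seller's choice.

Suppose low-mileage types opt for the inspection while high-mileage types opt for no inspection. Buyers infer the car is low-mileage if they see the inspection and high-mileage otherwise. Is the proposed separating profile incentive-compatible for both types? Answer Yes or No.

Under these beliefs, the inspection earns price 16 and no inspection earns price 12.
low-mileage: the inspection nets 16 − 1 = 15; no inspection nets 12. low-mileage prefers the inspection.
high-mileage: the inspection nets 16 − 3 = 13; no inspection nets 12. high-mileage would deviate to the inspection.
high-mileage has a profitable deviation, so the profile is not an equilibrium.

No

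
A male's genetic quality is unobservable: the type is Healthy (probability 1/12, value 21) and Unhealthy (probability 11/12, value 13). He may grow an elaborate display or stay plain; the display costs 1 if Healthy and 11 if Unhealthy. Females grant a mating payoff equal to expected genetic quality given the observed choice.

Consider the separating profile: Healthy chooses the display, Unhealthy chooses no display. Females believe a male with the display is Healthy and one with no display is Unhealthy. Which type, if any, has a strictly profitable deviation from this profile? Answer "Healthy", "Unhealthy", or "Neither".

The display pays 21; no display pays 13.
Healthy: assigned the display, nets 21 − 1 = 20; deviating to no display nets 13.
Unhealthy: assigned no display, nets 13; deviating to the display nets 21 − 11 = 10.
Both types strictly prefer their assigned action; no profitable deviation.

Neither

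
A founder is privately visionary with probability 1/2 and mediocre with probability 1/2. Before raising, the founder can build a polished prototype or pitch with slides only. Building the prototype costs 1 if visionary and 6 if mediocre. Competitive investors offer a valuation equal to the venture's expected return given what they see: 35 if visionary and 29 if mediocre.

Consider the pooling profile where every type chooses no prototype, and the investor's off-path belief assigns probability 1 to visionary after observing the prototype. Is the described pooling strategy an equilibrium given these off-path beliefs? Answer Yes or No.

No

On path, the investor holds the prior and pays 1/2·35 + 1/2·29 = 32. Off path (the prototype), believing visionary, it pays 35.
visionary: no prototype nets 32; the prototype nets 35 − 1 = 34. visionary would deviate.
mediocre: no prototype nets 32; the prototype nets 35 − 6 = 29. mediocre stays.
A type deviates, so pooling fails.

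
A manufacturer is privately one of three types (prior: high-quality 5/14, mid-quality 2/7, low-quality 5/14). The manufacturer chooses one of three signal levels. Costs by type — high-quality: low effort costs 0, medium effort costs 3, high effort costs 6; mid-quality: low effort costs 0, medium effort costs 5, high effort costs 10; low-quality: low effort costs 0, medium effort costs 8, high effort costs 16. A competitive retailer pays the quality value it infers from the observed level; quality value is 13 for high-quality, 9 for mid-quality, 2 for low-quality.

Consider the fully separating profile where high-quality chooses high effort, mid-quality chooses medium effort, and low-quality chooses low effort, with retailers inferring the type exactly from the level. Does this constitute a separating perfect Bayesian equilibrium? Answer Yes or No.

Yes

Separating prices: high effort → 13, medium effort → 9, low effort → 2.
high-quality (assigned high effort): low effort: 2 − 0 = 2; medium effort: 9 − 3 = 6; high effort: 13 − 6 = 7. high-quality stays.
mid-quality (assigned medium effort): low effort: 2 − 0 = 2; medium effort: 9 − 5 = 4; high effort: 13 − 10 = 3. mid-quality stays.
low-quality (assigned low effort): low effort: 2 − 0 = 2; medium effort: 9 − 8 = 1; high effort: 13 − 16 = -3. low-quality stays.
Every type prefers its assigned level; separation holds.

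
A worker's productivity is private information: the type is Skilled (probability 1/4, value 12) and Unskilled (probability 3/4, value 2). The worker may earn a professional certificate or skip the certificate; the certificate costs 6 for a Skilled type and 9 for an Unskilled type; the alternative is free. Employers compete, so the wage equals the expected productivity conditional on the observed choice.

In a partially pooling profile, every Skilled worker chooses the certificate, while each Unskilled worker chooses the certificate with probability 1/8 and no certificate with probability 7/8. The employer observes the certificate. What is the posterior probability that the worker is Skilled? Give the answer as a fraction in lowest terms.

P(the certificate) = (1/4)·1 + (3/4)·(1/8) = 11/32.
By Bayes' rule, P(Skilled | the certificate) = (1/4) / (11/32) = 8/11.

8/11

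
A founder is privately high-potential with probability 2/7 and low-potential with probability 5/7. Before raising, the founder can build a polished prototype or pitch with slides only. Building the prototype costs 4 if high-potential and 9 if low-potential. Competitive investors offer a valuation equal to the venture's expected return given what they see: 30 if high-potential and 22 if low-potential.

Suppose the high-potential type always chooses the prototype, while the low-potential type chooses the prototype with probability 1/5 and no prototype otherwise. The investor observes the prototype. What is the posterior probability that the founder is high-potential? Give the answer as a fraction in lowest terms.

P(the prototype) = (2/7)·1 + (5/7)·(1/5) = 3/7.
By Bayes' rule, P(high-potential | the prototype) = (2/7) / (3/7) = 2/3.

2/3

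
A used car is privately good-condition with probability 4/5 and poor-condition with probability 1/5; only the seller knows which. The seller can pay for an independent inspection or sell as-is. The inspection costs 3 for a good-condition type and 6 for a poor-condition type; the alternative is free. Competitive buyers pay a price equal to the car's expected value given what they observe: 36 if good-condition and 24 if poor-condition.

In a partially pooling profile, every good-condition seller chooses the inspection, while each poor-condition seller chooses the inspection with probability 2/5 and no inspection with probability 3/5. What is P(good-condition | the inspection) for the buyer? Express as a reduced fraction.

10/11

P(the inspection) = (4/5)·1 + (1/5)·(2/5) = 22/25.
By Bayes' rule, P(good-condition | the inspection) = (4/5) / (22/25) = 10/11.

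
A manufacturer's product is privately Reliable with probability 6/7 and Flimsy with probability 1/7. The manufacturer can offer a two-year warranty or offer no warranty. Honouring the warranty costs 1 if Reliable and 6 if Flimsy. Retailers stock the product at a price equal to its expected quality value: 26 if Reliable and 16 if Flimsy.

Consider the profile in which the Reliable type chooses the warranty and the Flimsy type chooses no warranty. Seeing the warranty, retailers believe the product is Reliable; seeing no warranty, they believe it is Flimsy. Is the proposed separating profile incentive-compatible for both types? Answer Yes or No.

Under these beliefs, the warranty earns price 26 and no warranty earns price 16.
Reliable: the warranty nets 26 − 1 = 25; no warranty nets 16. Reliable prefers the warranty.
Flimsy: the warranty nets 26 − 6 = 20; no warranty nets 16. Flimsy would deviate to the warranty.
Flimsy has a profitable deviation, so the profile is not an equilibrium.

No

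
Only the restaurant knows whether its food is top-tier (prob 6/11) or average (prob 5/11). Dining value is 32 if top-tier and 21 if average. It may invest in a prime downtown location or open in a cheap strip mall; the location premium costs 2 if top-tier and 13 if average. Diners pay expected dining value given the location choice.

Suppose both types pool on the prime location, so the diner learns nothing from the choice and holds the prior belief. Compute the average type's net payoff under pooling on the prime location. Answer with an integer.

14

Pooled price premium = 6/11·32 + 5/11·21 = 27.
average pays cost 13 for the prime location, so net payoff = 27 − 13 = 14.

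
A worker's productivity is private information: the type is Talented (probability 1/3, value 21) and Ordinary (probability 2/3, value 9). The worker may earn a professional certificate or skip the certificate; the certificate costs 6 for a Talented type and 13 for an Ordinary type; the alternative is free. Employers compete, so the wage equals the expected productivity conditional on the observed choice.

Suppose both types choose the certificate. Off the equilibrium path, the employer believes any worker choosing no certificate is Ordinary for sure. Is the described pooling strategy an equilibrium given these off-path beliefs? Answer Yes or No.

On path, the employer holds the prior and pays 1/3·21 + 2/3·9 = 13. Off path (no certificate), believing Ordinary, it pays 9.
Talented: the certificate nets 13 − 6 = 7; no certificate nets 9. Talented would deviate.
Ordinary: the certificate nets 13 − 13 = 0; no certificate nets 9. Ordinary would deviate.
A type deviates, so pooling fails.

No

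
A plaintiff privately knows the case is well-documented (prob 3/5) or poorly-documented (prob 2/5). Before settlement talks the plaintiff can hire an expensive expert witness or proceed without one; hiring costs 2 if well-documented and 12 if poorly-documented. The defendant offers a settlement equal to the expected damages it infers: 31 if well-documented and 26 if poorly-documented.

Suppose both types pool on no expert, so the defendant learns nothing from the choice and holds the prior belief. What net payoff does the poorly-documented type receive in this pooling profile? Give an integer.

29

Pooled settlement = 3/5·31 + 2/5·26 = 29.
poorly-documented pays no cost for no expert, so net payoff = 29.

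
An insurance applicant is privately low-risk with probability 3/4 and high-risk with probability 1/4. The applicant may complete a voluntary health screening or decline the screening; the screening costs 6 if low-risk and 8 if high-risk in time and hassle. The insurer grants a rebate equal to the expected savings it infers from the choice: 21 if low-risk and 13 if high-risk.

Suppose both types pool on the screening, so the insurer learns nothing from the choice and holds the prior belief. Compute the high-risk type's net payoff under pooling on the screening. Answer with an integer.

Pooled rebate = 3/4·21 + 1/4·13 = 19.
high-risk pays cost 8 for the screening, so net payoff = 19 − 8 = 11.

11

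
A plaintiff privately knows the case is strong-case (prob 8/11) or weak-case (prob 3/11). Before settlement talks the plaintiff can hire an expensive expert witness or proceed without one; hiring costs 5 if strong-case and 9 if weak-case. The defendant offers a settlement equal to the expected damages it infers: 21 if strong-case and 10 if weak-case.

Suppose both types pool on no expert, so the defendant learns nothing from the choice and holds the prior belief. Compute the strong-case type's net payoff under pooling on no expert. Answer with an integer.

Pooled settlement = 8/11·21 + 3/11·10 = 18.
strong-case pays no cost for no expert, so net payoff = 18.

18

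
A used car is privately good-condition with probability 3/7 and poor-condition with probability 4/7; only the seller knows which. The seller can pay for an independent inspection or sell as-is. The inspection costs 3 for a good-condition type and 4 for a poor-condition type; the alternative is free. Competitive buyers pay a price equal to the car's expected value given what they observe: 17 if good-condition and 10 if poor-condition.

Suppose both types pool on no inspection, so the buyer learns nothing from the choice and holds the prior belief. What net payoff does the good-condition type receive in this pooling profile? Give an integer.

Pooled price = 3/7·17 + 4/7·10 = 13.
good-condition pays no cost for no inspection, so net payoff = 13.

13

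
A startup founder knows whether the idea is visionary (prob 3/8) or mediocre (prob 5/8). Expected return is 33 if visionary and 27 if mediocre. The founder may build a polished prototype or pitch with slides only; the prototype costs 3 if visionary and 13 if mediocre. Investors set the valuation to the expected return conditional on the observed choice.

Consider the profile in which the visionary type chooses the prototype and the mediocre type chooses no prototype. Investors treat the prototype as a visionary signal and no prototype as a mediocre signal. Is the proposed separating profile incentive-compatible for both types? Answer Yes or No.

Yes

Under these beliefs, the prototype earns valuation 33 and no prototype earns valuation 27.
visionary: the prototype nets 33 − 3 = 30; no prototype nets 27. visionary prefers the prototype.
mediocre: the prototype nets 33 − 13 = 20; no prototype nets 27. mediocre prefers no prototype.
Neither type deviates, so the separating profile is an equilibrium.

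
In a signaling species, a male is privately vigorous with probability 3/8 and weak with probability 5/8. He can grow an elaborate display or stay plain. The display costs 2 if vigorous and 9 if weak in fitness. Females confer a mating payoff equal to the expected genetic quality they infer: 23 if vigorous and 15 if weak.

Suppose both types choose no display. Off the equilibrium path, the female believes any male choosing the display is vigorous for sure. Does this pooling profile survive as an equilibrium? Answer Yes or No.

No

On path, the female holds the prior and pays 3/8·23 + 5/8·15 = 18. Off path (the display), believing vigorous, it pays 23.
vigorous: no display nets 18; the display nets 23 − 2 = 21. vigorous would deviate.
weak: no display nets 18; the display nets 23 − 9 = 14. weak stays.
A type deviates, so pooling fails.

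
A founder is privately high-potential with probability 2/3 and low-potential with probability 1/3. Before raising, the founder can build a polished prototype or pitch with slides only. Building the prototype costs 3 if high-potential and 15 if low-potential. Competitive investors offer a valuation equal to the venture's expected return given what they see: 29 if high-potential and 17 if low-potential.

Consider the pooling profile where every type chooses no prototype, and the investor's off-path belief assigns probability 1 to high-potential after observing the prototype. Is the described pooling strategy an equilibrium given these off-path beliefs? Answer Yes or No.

No

On path, the investor holds the prior and pays 2/3·29 + 1/3·17 = 25. Off path (the prototype), believing high-potential, it pays 29.
high-potential: no prototype nets 25; the prototype nets 29 − 3 = 26. high-potential would deviate.
low-potential: no prototype nets 25; the prototype nets 29 − 15 = 14. low-potential stays.
A type deviates, so pooling fails.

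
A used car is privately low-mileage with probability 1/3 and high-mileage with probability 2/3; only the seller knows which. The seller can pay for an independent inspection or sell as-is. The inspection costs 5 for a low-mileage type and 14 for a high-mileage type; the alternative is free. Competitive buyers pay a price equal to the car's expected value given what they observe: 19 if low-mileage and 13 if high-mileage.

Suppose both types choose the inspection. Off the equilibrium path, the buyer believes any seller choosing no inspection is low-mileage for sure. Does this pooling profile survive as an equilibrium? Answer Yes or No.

On path, the buyer holds the prior and pays 1/3·19 + 2/3·13 = 15. Off path (no inspection), believing low-mileage, it pays 19.
low-mileage: the inspection nets 15 − 5 = 10; no inspection nets 19. low-mileage would deviate.
high-mileage: the inspection nets 15 − 14 = 1; no inspection nets 19. high-mileage would deviate.
A type deviates, so pooling fails.

No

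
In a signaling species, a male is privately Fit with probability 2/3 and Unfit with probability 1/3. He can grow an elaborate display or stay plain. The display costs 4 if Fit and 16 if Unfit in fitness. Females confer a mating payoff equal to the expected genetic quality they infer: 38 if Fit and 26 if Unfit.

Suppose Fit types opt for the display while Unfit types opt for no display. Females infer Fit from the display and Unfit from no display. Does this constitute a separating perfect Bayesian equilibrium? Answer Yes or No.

Yes

Under these beliefs, the display earns mating payoff 38 and no display earns mating payoff 26.
Fit: the display nets 38 − 4 = 34; no display nets 26. Fit prefers the display.
Unfit: the display nets 38 − 16 = 22; no display nets 26. Unfit prefers no display.
Neither type deviates, so the separating profile is an equilibrium.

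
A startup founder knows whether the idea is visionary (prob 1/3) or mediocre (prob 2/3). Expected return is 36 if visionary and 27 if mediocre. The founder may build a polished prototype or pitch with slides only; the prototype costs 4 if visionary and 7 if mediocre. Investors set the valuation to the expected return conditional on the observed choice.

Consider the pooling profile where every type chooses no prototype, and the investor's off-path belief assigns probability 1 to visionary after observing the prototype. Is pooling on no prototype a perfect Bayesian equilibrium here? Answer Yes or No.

On path, the investor holds the prior and pays 1/3·36 + 2/3·27 = 30. Off path (the prototype), believing visionary, it pays 36.
visionary: no prototype nets 30; the prototype nets 36 − 4 = 32. visionary would deviate.
mediocre: no prototype nets 30; the prototype nets 36 − 7 = 29. mediocre stays.
A type deviates, so pooling fails.

No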